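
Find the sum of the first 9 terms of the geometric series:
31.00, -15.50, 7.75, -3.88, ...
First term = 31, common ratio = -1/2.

Sₙ = a(1 - rⁿ) / (1 - r)
S_9 = 31(1 - (-1/2)^9) / (1 - (-1/2))
S_9 = 31(1 - (-1/512)) / (3/2)
S_9 = 5301/256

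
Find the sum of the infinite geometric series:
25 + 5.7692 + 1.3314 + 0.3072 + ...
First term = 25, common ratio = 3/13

For |r| < 1, S = a / (1 - r)
S = 25 / (1 - (3/13))
S = 25 / (10/13)
S = 65/2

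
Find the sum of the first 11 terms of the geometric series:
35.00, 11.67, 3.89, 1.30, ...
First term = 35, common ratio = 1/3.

Sₙ = a(1 - rⁿ) / (1 - r)
S_11 = 35(1 - (1/3)^11) / (1 - (1/3))
S_11 = 35(1 - (1/177147)) / (2/3)
S_11 = 3100055/59049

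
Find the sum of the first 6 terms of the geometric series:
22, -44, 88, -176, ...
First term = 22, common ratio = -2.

Sₙ = a(1 - rⁿ) / (1 - r)
S_6 = 22(1 - (-2)^6) / (1 - (-2))
S_6 = 22(1 - 64) / (3)
S_6 = -462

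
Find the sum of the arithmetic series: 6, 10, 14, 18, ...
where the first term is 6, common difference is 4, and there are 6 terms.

Sₙ = n/2 × (first + last)
Last term = a + (n-1)d = 6 + (6-1)×4 = 26
S_6 = 6/2 × (6 + 26)
S_6 = 6/2 × 32 = 96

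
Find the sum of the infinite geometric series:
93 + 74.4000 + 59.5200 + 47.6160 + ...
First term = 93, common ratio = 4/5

For |r| < 1, S = a / (1 - r)
S = 93 / (1 - (4/5))
S = 93 / (1/5)
S = 465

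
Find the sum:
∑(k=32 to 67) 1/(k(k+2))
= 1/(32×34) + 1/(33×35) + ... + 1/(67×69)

Partial fractions: 1/(k(k+2)) = (1/2)[1/k - 1/(k+2)]
Telescoping leaves the first two and last two terms:
= (1/2)[1/32 + 1/33 - 1/68 - 1/69]
= 4453/275264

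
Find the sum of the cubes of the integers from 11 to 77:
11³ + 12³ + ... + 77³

Use ∑_{k=1}^{n} k³ = [n(n+1)/2]², then subtract the first 10 terms.
∑_{k=1}^{77} k³ = [77×78/2]² = 3003² = 9018009
∑_{k=1}^{10} k³ = [10×11/2]² = 55² = 3025
∑_{k=11}^{77} k³ = 9018009 - 3025 = 9014984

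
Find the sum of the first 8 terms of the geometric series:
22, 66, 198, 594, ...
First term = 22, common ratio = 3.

Sₙ = a(1 - rⁿ) / (1 - r)
S_8 = 22(1 - 3^8) / (1 - 3)
S_8 = 22(1 - 6561) / (-2)
S_8 = 72160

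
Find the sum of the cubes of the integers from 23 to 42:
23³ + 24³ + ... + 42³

Use ∑_{k=1}^{n} k³ = [n(n+1)/2]², then subtract the first 22 terms.
∑_{k=1}^{42} k³ = [42×43/2]² = 903² = 815409
∑_{k=1}^{22} k³ = [22×23/2]² = 253² = 64009
∑_{k=23}^{42} k³ = 815409 - 64009 = 751400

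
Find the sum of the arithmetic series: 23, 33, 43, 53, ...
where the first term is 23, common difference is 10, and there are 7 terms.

Sₙ = n/2 × (first + last)
Last term = a + (n-1)d = 23 + (7-1)×10 = 83
S_7 = 7/2 × (23 + 83)
S_7 = 7/2 × 106 = 371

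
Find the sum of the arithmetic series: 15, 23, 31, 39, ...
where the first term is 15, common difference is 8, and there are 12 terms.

Sₙ = n/2 × (first + last)
Last term = a + (n-1)d = 15 + (12-1)×8 = 103
S_12 = 12/2 × (15 + 103)
S_12 = 12/2 × 118 = 708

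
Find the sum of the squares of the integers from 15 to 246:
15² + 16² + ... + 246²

Use ∑_{k=1}^{n} k² = n(n+1)(2n+1)/6, then subtract the first 14 terms.
∑_{k=1}^{246} k² = 246×247×493/6 = 4992611
∑_{k=1}^{14} k² = 14×15×29/6 = 1015
∑_{k=15}^{246} k² = 4992611 - 1015 = 4991596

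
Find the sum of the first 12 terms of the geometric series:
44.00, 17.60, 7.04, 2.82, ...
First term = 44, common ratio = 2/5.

Sₙ = a(1 - rⁿ) / (1 - r)
S_12 = 44(1 - (2/5)^12) / (1 - (2/5))
S_12 = 44(1 - (4096/244140625)) / (3/5)
S_12 = 3580669092/48828125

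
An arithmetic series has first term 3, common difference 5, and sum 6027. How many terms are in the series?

Using S = n/2 × [2a + (n-1)d]
6027 = n/2 × [2(3) + (n-1)(5)]
6027 = n/2 × [6 + 5n - 5]
12054 = n × [1 + 5n]
5n² + (1)n - 12054 = 0
Discriminant: Δ = (1)² - 4(5)(-12054) = 1 + 241080 = 241081
√Δ = 491
n = [-(1) + √Δ] / (2·5) = (-1 + 491) / 10 = 490 / 10 = 49
(The negative root is discarded since n must be a positive integer.)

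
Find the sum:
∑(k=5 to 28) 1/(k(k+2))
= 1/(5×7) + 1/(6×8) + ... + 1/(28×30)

Partial fractions: 1/(k(k+2)) = (1/2)[1/k - 1/(k+2)]
Telescoping leaves the first two and last two terms:
= (1/2)[1/5 + 1/6 - 1/29 - 1/30]
= 13/87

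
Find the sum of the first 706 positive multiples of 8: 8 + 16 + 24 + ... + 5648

Factor out 8: = 8(1 + 2 + ... + 706) = 8 × n(n+1)/2
= 8 × 706×707/2
= 8 × 249571
= 1996568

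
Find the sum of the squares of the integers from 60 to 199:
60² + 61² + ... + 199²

Use ∑_{k=1}^{n} k² = n(n+1)(2n+1)/6, then subtract the first 59 terms.
∑_{k=1}^{199} k² = 199×200×399/6 = 2646700
∑_{k=1}^{59} k² = 59×60×119/6 = 70210
∑_{k=60}^{199} k² = 2646700 - 70210 = 2576490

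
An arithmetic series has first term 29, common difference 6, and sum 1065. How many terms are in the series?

Using S = n/2 × [2a + (n-1)d]
1065 = n/2 × [2(29) + (n-1)(6)]
1065 = n/2 × [58 + 6n - 6]
2130 = n × [52 + 6n]
6n² + (52)n - 2130 = 0
Discriminant: Δ = (52)² - 4(6)(-2130) = 2704 + 51120 = 53824
√Δ = 232
n = [-(52) + √Δ] / (2·6) = (-52 + 232) / 12 = 180 / 12 = 15
(The negative root is discarded since n must be a positive integer.)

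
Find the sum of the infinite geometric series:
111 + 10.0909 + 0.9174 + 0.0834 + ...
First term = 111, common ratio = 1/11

For |r| < 1, S = a / (1 - r)
S = 111 / (1 - (1/11))
S = 111 / (10/11)
S = 1221/10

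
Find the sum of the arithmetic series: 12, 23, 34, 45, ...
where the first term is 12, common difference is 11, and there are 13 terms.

Sₙ = n/2 × (first + last)
Last term = a + (n-1)d = 12 + (13-1)×11 = 144
S_13 = 13/2 × (12 + 144)
S_13 = 13/2 × 156 = 1014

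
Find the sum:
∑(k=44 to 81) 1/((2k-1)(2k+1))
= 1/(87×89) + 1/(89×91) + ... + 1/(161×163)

Partial fractions: 1/((2k-1)(2k+1)) = (1/2)[1/(2k-1) - 1/(2k+1)]
The series telescopes:
= (1/2)[1/87 - 1/163]
= 38/14181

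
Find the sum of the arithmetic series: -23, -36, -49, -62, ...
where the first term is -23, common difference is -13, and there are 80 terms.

Sₙ = n/2 × (first + last)
Last term = a + (n-1)d = -23 + (80-1)×(-13) = -1050
S_80 = 80/2 × (-23 + (-1050))
S_80 = 80/2 × (-1073) = -42920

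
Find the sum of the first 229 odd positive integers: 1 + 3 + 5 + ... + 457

Sum of first n odd numbers = n²
= 229²
= 52441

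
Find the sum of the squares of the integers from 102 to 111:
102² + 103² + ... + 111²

Use ∑_{k=1}^{n} k² = n(n+1)(2n+1)/6, then subtract the first 101 terms.
∑_{k=1}^{111} k² = 111×112×223/6 = 462056
∑_{k=1}^{101} k² = 101×102×203/6 = 348551
∑_{k=102}^{111} k² = 462056 - 348551 = 113505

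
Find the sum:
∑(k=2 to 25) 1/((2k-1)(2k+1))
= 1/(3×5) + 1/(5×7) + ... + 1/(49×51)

Partial fractions: 1/((2k-1)(2k+1)) = (1/2)[1/(2k-1) - 1/(2k+1)]
The series telescopes:
= (1/2)[1/3 - 1/51]
= 8/51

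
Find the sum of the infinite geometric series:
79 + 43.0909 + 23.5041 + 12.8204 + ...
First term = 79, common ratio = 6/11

For |r| < 1, S = a / (1 - r)
S = 79 / (1 - (6/11))
S = 79 / (5/11)
S = 869/5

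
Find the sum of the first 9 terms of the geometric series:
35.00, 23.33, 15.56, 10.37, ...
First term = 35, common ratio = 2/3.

Sₙ = a(1 - rⁿ) / (1 - r)
S_9 = 35(1 - (2/3)^9) / (1 - (2/3))
S_9 = 35(1 - (512/19683)) / (1/3)
S_9 = 670985/6561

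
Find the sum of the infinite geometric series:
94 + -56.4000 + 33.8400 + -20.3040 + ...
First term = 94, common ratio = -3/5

For |r| < 1, S = a / (1 - r)
S = 94 / (1 - (-3/5))
S = 94 / (8/5)
S = 235/4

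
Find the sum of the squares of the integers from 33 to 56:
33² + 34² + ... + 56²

Use ∑_{k=1}^{n} k² = n(n+1)(2n+1)/6, then subtract the first 32 terms.
∑_{k=1}^{56} k² = 56×57×113/6 = 60116
∑_{k=1}^{32} k² = 32×33×65/6 = 11440
∑_{k=33}^{56} k² = 60116 - 11440 = 48676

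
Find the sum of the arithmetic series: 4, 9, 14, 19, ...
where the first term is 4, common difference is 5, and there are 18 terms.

Sₙ = n/2 × (first + last)
Last term = a + (n-1)d = 4 + (18-1)×5 = 89
S_18 = 18/2 × (4 + 89)
S_18 = 18/2 × 93 = 837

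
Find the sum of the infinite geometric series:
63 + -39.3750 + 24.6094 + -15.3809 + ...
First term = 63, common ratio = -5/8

For |r| < 1, S = a / (1 - r)
S = 63 / (1 - (-5/8))
S = 63 / (13/8)
S = 504/13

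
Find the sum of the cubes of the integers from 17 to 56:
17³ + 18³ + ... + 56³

Use ∑_{k=1}^{n} k³ = [n(n+1)/2]², then subtract the first 16 terms.
∑_{k=1}^{56} k³ = [56×57/2]² = 1596² = 2547216
∑_{k=1}^{16} k³ = [16×17/2]² = 136² = 18496
∑_{k=17}^{56} k³ = 2547216 - 18496 = 2528720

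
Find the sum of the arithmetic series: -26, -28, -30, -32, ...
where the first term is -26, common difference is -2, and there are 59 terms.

Sₙ = n/2 × (first + last)
Last term = a + (n-1)d = -26 + (59-1)×(-2) = -142
S_59 = 59/2 × (-26 + (-142))
S_59 = 59/2 × (-168) = -4956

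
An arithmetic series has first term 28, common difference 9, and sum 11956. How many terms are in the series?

Using S = n/2 × [2a + (n-1)d]
11956 = n/2 × [2(28) + (n-1)(9)]
11956 = n/2 × [56 + 9n - 9]
23912 = n × [47 + 9n]
9n² + (47)n - 23912 = 0
Discriminant: Δ = (47)² - 4(9)(-23912) = 2209 + 860832 = 863041
√Δ = 929
n = [-(47) + √Δ] / (2·9) = (-47 + 929) / 18 = 882 / 18 = 49
(The negative root is discarded since n must be a positive integer.)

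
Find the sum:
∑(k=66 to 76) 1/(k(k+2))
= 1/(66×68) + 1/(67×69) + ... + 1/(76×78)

Partial fractions: 1/(k(k+2)) = (1/2)[1/k - 1/(k+2)]
Telescoping leaves the first two and last two terms:
= (1/2)[1/66 + 1/67 - 1/77 - 1/78]
= 859/402402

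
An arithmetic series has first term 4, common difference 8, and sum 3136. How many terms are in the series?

Using S = n/2 × [2a + (n-1)d]
3136 = n/2 × [2(4) + (n-1)(8)]
3136 = n/2 × [8 + 8n - 8]
6272 = n × [0 + 8n]
8n² + (0)n - 6272 = 0
Discriminant: Δ = (0)² - 4(8)(-6272) = 0 + 200704 = 200704
√Δ = 448
n = [-(0) + √Δ] / (2·8) = (0 + 448) / 16 = 448 / 16 = 28
(The negative root is discarded since n must be a positive integer.)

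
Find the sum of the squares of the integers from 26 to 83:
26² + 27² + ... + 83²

Use ∑_{k=1}^{n} k² = n(n+1)(2n+1)/6, then subtract the first 25 terms.
∑_{k=1}^{83} k² = 83×84×167/6 = 194054
∑_{k=1}^{25} k² = 25×26×51/6 = 5525
∑_{k=26}^{83} k² = 194054 - 5525 = 188529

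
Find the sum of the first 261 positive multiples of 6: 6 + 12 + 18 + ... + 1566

Factor out 6: = 6(1 + 2 + ... + 261) = 6 × n(n+1)/2
= 6 × 261×262/2
= 6 × 34191
= 205146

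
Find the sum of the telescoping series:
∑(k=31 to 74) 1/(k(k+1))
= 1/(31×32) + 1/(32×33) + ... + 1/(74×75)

Partial fractions: 1/(k(k+1)) = 1/k - 1/(k+1)
The series telescopes:
= (1/31 - 1/32) + (1/32 - 1/33) + ... + (1/74 - 1/75)
= 1/31 - 1/75
= 44/2325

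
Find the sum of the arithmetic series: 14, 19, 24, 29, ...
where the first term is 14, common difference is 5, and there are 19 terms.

Sₙ = n/2 × (first + last)
Last term = a + (n-1)d = 14 + (19-1)×5 = 104
S_19 = 19/2 × (14 + 104)
S_19 = 19/2 × 118 = 1121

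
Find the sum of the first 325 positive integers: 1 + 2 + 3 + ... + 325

Formula: ∑k = n(n+1)/2
= 325×326/2
= 105950/2
= 52975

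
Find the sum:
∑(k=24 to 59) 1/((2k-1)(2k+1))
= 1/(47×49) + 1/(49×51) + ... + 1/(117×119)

Partial fractions: 1/((2k-1)(2k+1)) = (1/2)[1/(2k-1) - 1/(2k+1)]
The series telescopes:
= (1/2)[1/47 - 1/119]
= 36/5593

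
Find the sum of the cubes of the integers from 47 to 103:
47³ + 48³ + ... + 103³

Use ∑_{k=1}^{n} k³ = [n(n+1)/2]², then subtract the first 46 terms.
∑_{k=1}^{103} k³ = [103×104/2]² = 5356² = 28686736
∑_{k=1}^{46} k³ = [46×47/2]² = 1081² = 1168561
∑_{k=47}^{103} k³ = 28686736 - 1168561 = 27518175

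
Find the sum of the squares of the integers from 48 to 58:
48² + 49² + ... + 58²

Use ∑_{k=1}^{n} k² = n(n+1)(2n+1)/6, then subtract the first 47 terms.
∑_{k=1}^{58} k² = 58×59×117/6 = 66729
∑_{k=1}^{47} k² = 47×48×95/6 = 35720
∑_{k=48}^{58} k² = 66729 - 35720 = 31009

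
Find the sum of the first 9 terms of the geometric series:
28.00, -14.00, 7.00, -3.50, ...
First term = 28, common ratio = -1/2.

Sₙ = a(1 - rⁿ) / (1 - r)
S_9 = 28(1 - (-1/2)^9) / (1 - (-1/2))
S_9 = 28(1 - (-1/512)) / (3/2)
S_9 = 1197/64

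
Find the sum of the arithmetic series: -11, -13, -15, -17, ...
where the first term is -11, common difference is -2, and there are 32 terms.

Sₙ = n/2 × (first + last)
Last term = a + (n-1)d = -11 + (32-1)×(-2) = -73
S_32 = 32/2 × (-11 + (-73))
S_32 = 32/2 × (-84) = -1344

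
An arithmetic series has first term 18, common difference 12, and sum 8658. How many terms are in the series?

Using S = n/2 × [2a + (n-1)d]
8658 = n/2 × [2(18) + (n-1)(12)]
8658 = n/2 × [36 + 12n - 12]
17316 = n × [24 + 12n]
12n² + (24)n - 17316 = 0
Discriminant: Δ = (24)² - 4(12)(-17316) = 576 + 831168 = 831744
√Δ = 912
n = [-(24) + √Δ] / (2·12) = (-24 + 912) / 24 = 888 / 24 = 37
(The negative root is discarded since n must be a positive integer.)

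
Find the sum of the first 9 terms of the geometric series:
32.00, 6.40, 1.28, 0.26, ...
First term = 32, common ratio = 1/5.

Sₙ = a(1 - rⁿ) / (1 - r)
S_9 = 32(1 - (1/5)^9) / (1 - (1/5))
S_9 = 32(1 - (1/1953125)) / (4/5)
S_9 = 15624992/390625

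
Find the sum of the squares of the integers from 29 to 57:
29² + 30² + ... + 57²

Use ∑_{k=1}^{n} k² = n(n+1)(2n+1)/6, then subtract the first 28 terms.
∑_{k=1}^{57} k² = 57×58×115/6 = 63365
∑_{k=1}^{28} k² = 28×29×57/6 = 7714
∑_{k=29}^{57} k² = 63365 - 7714 = 55651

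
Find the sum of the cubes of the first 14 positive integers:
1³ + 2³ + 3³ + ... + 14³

Formula: ∑k³ = [n(n+1)/2]²
= [14×15/2]²
= 105²
= 11025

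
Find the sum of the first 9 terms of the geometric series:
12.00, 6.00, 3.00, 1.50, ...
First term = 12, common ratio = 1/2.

Sₙ = a(1 - rⁿ) / (1 - r)
S_9 = 12(1 - (1/2)^9) / (1 - (1/2))
S_9 = 12(1 - (1/512)) / (1/2)
S_9 = 1533/64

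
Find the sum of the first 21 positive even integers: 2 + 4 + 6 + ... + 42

Sum of first n even numbers = n(n+1)
= 21×22
= 462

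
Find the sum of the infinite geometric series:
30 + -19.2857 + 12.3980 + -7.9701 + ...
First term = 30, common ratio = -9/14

For |r| < 1, S = a / (1 - r)
S = 30 / (1 - (-9/14))
S = 30 / (23/14)
S = 420/23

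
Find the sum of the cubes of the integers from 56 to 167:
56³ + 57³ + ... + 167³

Use ∑_{k=1}^{n} k³ = [n(n+1)/2]², then subtract the first 55 terms.
∑_{k=1}^{167} k³ = [167×168/2]² = 14028² = 196784784
∑_{k=1}^{55} k³ = [55×56/2]² = 1540² = 2371600
∑_{k=56}^{167} k³ = 196784784 - 2371600 = 194413184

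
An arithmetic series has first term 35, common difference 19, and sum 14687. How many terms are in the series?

Using S = n/2 × [2a + (n-1)d]
14687 = n/2 × [2(35) + (n-1)(19)]
14687 = n/2 × [70 + 19n - 19]
29374 = n × [51 + 19n]
19n² + (51)n - 29374 = 0
Discriminant: Δ = (51)² - 4(19)(-29374) = 2601 + 2232424 = 2235025
√Δ = 1495
n = [-(51) + √Δ] / (2·19) = (-51 + 1495) / 38 = 1444 / 38 = 38
(The negative root is discarded since n must be a positive integer.)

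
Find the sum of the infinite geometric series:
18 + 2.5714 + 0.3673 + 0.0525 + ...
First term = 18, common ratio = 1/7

For |r| < 1, S = a / (1 - r)
S = 18 / (1 - (1/7))
S = 18 / (6/7)
S = 21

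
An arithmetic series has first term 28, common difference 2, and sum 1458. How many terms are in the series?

Using S = n/2 × [2a + (n-1)d]
1458 = n/2 × [2(28) + (n-1)(2)]
1458 = n/2 × [56 + 2n - 2]
2916 = n × [54 + 2n]
2n² + (54)n - 2916 = 0
Discriminant: Δ = (54)² - 4(2)(-2916) = 2916 + 23328 = 26244
√Δ = 162
n = [-(54) + √Δ] / (2·2) = (-54 + 162) / 4 = 108 / 4 = 27
(The negative root is discarded since n must be a positive integer.)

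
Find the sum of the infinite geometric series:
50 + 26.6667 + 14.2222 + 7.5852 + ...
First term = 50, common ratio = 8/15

For |r| < 1, S = a / (1 - r)
S = 50 / (1 - (8/15))
S = 50 / (7/15)
S = 750/7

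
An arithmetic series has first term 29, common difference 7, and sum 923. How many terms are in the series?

Using S = n/2 × [2a + (n-1)d]
923 = n/2 × [2(29) + (n-1)(7)]
923 = n/2 × [58 + 7n - 7]
1846 = n × [51 + 7n]
7n² + (51)n - 1846 = 0
Discriminant: Δ = (51)² - 4(7)(-1846) = 2601 + 51688 = 54289
√Δ = 233
n = [-(51) + √Δ] / (2·7) = (-51 + 233) / 14 = 182 / 14 = 13
(The negative root is discarded since n must be a positive integer.)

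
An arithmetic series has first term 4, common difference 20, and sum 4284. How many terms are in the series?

Using S = n/2 × [2a + (n-1)d]
4284 = n/2 × [2(4) + (n-1)(20)]
4284 = n/2 × [8 + 20n - 20]
8568 = n × [-12 + 20n]
20n² + (-12)n - 8568 = 0
Discriminant: Δ = (-12)² - 4(20)(-8568) = 144 + 685440 = 685584
√Δ = 828
n = [-(-12) + √Δ] / (2·20) = (12 + 828) / 40 = 840 / 40 = 21
(The negative root is discarded since n must be a positive integer.)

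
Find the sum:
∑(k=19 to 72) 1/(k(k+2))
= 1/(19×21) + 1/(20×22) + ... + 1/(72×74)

Partial fractions: 1/(k(k+2)) = (1/2)[1/k - 1/(k+2)]
Telescoping leaves the first two and last two terms:
= (1/2)[1/19 + 1/20 - 1/73 - 1/74]
= 77409/2052760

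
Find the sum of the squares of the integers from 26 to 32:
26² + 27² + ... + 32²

Use ∑_{k=1}^{n} k² = n(n+1)(2n+1)/6, then subtract the first 25 terms.
∑_{k=1}^{32} k² = 32×33×65/6 = 11440
∑_{k=1}^{25} k² = 25×26×51/6 = 5525
∑_{k=26}^{32} k² = 11440 - 5525 = 5915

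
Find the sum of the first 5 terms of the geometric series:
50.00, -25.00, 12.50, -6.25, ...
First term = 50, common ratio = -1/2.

Sₙ = a(1 - rⁿ) / (1 - r)
S_5 = 50(1 - (-1/2)^5) / (1 - (-1/2))
S_5 = 50(1 - (-1/32)) / (3/2)
S_5 = 275/8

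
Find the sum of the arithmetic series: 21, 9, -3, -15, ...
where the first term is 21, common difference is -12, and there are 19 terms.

Sₙ = n/2 × (first + last)
Last term = a + (n-1)d = 21 + (19-1)×(-12) = -195
S_19 = 19/2 × (21 + (-195))
S_19 = 19/2 × (-174) = -1653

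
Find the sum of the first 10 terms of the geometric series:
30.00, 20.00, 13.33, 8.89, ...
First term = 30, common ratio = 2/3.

Sₙ = a(1 - rⁿ) / (1 - r)
S_10 = 30(1 - (2/3)^10) / (1 - (2/3))
S_10 = 30(1 - (1024/59049)) / (1/3)
S_10 = 580250/6561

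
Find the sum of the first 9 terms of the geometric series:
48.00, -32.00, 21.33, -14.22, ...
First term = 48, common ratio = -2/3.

Sₙ = a(1 - rⁿ) / (1 - r)
S_9 = 48(1 - (-2/3)^9) / (1 - (-2/3))
S_9 = 48(1 - (-512/19683)) / (5/3)
S_9 = 64624/2187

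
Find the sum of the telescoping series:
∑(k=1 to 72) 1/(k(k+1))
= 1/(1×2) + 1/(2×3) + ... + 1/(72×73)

Partial fractions: 1/(k(k+1)) = 1/k - 1/(k+1)
The series telescopes:
= (1/1 - 1/2) + (1/2 - 1/3) + ... + (1/72 - 1/73)
= 1/1 - 1/73
= 72/73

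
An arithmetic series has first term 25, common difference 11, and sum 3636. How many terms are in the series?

Using S = n/2 × [2a + (n-1)d]
3636 = n/2 × [2(25) + (n-1)(11)]
3636 = n/2 × [50 + 11n - 11]
7272 = n × [39 + 11n]
11n² + (39)n - 7272 = 0
Discriminant: Δ = (39)² - 4(11)(-7272) = 1521 + 319968 = 321489
√Δ = 567
n = [-(39) + √Δ] / (2·11) = (-39 + 567) / 22 = 528 / 22 = 24
(The negative root is discarded since n must be a positive integer.)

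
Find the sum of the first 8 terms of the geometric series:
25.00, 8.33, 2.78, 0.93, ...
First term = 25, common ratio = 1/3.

Sₙ = a(1 - rⁿ) / (1 - r)
S_8 = 25(1 - (1/3)^8) / (1 - (1/3))
S_8 = 25(1 - (1/6561)) / (2/3)
S_8 = 82000/2187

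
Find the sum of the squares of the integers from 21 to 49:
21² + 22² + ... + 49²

Use ∑_{k=1}^{n} k² = n(n+1)(2n+1)/6, then subtract the first 20 terms.
∑_{k=1}^{49} k² = 49×50×99/6 = 40425
∑_{k=1}^{20} k² = 20×21×41/6 = 2870
∑_{k=21}^{49} k² = 40425 - 2870 = 37555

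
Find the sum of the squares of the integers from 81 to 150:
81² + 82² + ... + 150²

Use ∑_{k=1}^{n} k² = n(n+1)(2n+1)/6, then subtract the first 80 terms.
∑_{k=1}^{150} k² = 150×151×301/6 = 1136275
∑_{k=1}^{80} k² = 80×81×161/6 = 173880
∑_{k=81}^{150} k² = 1136275 - 173880 = 962395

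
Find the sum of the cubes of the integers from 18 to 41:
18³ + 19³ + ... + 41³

Use ∑_{k=1}^{n} k³ = [n(n+1)/2]², then subtract the first 17 terms.
∑_{k=1}^{41} k³ = [41×42/2]² = 861² = 741321
∑_{k=1}^{17} k³ = [17×18/2]² = 153² = 23409
∑_{k=18}^{41} k³ = 741321 - 23409 = 717912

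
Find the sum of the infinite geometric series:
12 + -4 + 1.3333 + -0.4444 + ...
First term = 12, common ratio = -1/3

For |r| < 1, S = a / (1 - r)
S = 12 / (1 - (-1/3))
S = 12 / (4/3)
S = 9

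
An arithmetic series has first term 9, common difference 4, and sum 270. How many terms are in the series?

Using S = n/2 × [2a + (n-1)d]
270 = n/2 × [2(9) + (n-1)(4)]
270 = n/2 × [18 + 4n - 4]
540 = n × [14 + 4n]
4n² + (14)n - 540 = 0
Discriminant: Δ = (14)² - 4(4)(-540) = 196 + 8640 = 8836
√Δ = 94
n = [-(14) + √Δ] / (2·4) = (-14 + 94) / 8 = 80 / 8 = 10
(The negative root is discarded since n must be a positive integer.)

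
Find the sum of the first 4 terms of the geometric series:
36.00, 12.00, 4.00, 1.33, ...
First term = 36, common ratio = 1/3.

Sₙ = a(1 - rⁿ) / (1 - r)
S_4 = 36(1 - (1/3)^4) / (1 - (1/3))
S_4 = 36(1 - (1/81)) / (2/3)
S_4 = 160/3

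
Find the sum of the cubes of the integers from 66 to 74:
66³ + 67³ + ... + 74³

Use ∑_{k=1}^{n} k³ = [n(n+1)/2]², then subtract the first 65 terms.
∑_{k=1}^{74} k³ = [74×75/2]² = 2775² = 7700625
∑_{k=1}^{65} k³ = [65×66/2]² = 2145² = 4601025
∑_{k=66}^{74} k³ = 7700625 - 4601025 = 3099600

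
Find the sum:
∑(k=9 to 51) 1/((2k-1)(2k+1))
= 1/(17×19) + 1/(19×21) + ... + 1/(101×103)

Partial fractions: 1/((2k-1)(2k+1)) = (1/2)[1/(2k-1) - 1/(2k+1)]
The series telescopes:
= (1/2)[1/17 - 1/103]
= 43/1751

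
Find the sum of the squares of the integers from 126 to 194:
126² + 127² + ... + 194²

Use ∑_{k=1}^{n} k² = n(n+1)(2n+1)/6, then subtract the first 125 terms.
∑_{k=1}^{194} k² = 194×195×389/6 = 2452645
∑_{k=1}^{125} k² = 125×126×251/6 = 658875
∑_{k=126}^{194} k² = 2452645 - 658875 = 1793770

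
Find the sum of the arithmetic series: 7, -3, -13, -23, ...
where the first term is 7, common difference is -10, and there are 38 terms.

Sₙ = n/2 × (first + last)
Last term = a + (n-1)d = 7 + (38-1)×(-10) = -363
S_38 = 38/2 × (7 + (-363))
S_38 = 38/2 × (-356) = -6764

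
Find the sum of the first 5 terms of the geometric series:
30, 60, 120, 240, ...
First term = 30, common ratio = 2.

Sₙ = a(1 - rⁿ) / (1 - r)
S_5 = 30(1 - 2^5) / (1 - 2)
S_5 = 30(1 - 32) / (-1)
S_5 = 930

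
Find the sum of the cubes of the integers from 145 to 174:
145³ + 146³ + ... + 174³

Use ∑_{k=1}^{n} k³ = [n(n+1)/2]², then subtract the first 144 terms.
∑_{k=1}^{174} k³ = [174×175/2]² = 15225² = 231800625
∑_{k=1}^{144} k³ = [144×145/2]² = 10440² = 108993600
∑_{k=145}^{174} k³ = 231800625 - 108993600 = 122807025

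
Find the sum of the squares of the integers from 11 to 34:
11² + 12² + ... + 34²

Use ∑_{k=1}^{n} k² = n(n+1)(2n+1)/6, then subtract the first 10 terms.
∑_{k=1}^{34} k² = 34×35×69/6 = 13685
∑_{k=1}^{10} k² = 10×11×21/6 = 385
∑_{k=11}^{34} k² = 13685 - 385 = 13300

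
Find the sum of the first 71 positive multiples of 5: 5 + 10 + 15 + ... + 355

Factor out 5: = 5(1 + 2 + ... + 71) = 5 × n(n+1)/2
= 5 × 71×72/2
= 5 × 2556
= 12780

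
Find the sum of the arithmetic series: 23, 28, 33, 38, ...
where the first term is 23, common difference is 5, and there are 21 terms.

Sₙ = n/2 × (first + last)
Last term = a + (n-1)d = 23 + (21-1)×5 = 123
S_21 = 21/2 × (23 + 123)
S_21 = 21/2 × 146 = 1533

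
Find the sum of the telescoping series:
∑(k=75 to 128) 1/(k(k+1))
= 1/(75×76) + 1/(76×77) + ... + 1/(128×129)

Partial fractions: 1/(k(k+1)) = 1/k - 1/(k+1)
The series telescopes:
= (1/75 - 1/76) + (1/76 - 1/77) + ... + (1/128 - 1/129)
= 1/75 - 1/129
= 6/1075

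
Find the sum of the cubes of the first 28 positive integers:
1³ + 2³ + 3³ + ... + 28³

Formula: ∑k³ = [n(n+1)/2]²
= [28×29/2]²
= 406²
= 164836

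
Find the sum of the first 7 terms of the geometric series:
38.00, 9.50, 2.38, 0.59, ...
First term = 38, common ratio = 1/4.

Sₙ = a(1 - rⁿ) / (1 - r)
S_7 = 38(1 - (1/4)^7) / (1 - (1/4))
S_7 = 38(1 - (1/16384)) / (3/4)
S_7 = 103759/2048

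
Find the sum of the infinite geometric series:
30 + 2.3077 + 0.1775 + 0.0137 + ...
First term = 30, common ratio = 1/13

For |r| < 1, S = a / (1 - r)
S = 30 / (1 - (1/13))
S = 30 / (12/13)
S = 65/2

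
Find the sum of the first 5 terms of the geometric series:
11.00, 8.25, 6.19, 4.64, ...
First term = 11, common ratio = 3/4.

Sₙ = a(1 - rⁿ) / (1 - r)
S_5 = 11(1 - (3/4)^5) / (1 - (3/4))
S_5 = 11(1 - (243/1024)) / (1/4)
S_5 = 8591/256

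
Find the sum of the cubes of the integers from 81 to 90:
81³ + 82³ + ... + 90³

Use ∑_{k=1}^{n} k³ = [n(n+1)/2]², then subtract the first 80 terms.
∑_{k=1}^{90} k³ = [90×91/2]² = 4095² = 16769025
∑_{k=1}^{80} k³ = [80×81/2]² = 3240² = 10497600
∑_{k=81}^{90} k³ = 16769025 - 10497600 = 6271425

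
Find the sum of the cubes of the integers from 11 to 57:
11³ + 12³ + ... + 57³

Use ∑_{k=1}^{n} k³ = [n(n+1)/2]², then subtract the first 10 terms.
∑_{k=1}^{57} k³ = [57×58/2]² = 1653² = 2732409
∑_{k=1}^{10} k³ = [10×11/2]² = 55² = 3025
∑_{k=11}^{57} k³ = 2732409 - 3025 = 2729384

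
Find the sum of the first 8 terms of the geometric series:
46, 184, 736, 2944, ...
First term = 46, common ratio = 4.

Sₙ = a(1 - rⁿ) / (1 - r)
S_8 = 46(1 - 4^8) / (1 - 4)
S_8 = 46(1 - 65536) / (-3)
S_8 = 1004870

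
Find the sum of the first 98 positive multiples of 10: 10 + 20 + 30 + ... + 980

Factor out 10: = 10(1 + 2 + ... + 98) = 10 × n(n+1)/2
= 10 × 98×99/2
= 10 × 4851
= 48510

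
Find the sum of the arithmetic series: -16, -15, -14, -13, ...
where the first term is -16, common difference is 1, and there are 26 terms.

Sₙ = n/2 × (first + last)
Last term = a + (n-1)d = -16 + (26-1)×1 = 9
S_26 = 26/2 × (-16 + 9)
S_26 = 26/2 × (-7) = -91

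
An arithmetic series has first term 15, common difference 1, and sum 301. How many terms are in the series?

Using S = n/2 × [2a + (n-1)d]
301 = n/2 × [2(15) + (n-1)(1)]
301 = n/2 × [30 + 1n - 1]
602 = n × [29 + 1n]
1n² + (29)n - 602 = 0
Discriminant: Δ = (29)² - 4(1)(-602) = 841 + 2408 = 3249
√Δ = 57
n = [-(29) + √Δ] / (2·1) = (-29 + 57) / 2 = 28 / 2 = 14
(The negative root is discarded since n must be a positive integer.)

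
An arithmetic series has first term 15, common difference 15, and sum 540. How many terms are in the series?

Using S = n/2 × [2a + (n-1)d]
540 = n/2 × [2(15) + (n-1)(15)]
540 = n/2 × [30 + 15n - 15]
1080 = n × [15 + 15n]
15n² + (15)n - 1080 = 0
Discriminant: Δ = (15)² - 4(15)(-1080) = 225 + 64800 = 65025
√Δ = 255
n = [-(15) + √Δ] / (2·15) = (-15 + 255) / 30 = 240 / 30 = 8
(The negative root is discarded since n must be a positive integer.)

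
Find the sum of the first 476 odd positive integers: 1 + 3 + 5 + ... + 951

Sum of first n odd numbers = n²
= 476²
= 226576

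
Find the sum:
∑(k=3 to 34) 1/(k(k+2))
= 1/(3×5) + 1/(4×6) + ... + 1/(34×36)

Partial fractions: 1/(k(k+2)) = (1/2)[1/k - 1/(k+2)]
Telescoping leaves the first two and last two terms:
= (1/2)[1/3 + 1/4 - 1/35 - 1/36]
= 83/315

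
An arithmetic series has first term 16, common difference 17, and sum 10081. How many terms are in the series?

Using S = n/2 × [2a + (n-1)d]
10081 = n/2 × [2(16) + (n-1)(17)]
10081 = n/2 × [32 + 17n - 17]
20162 = n × [15 + 17n]
17n² + (15)n - 20162 = 0
Discriminant: Δ = (15)² - 4(17)(-20162) = 225 + 1371016 = 1371241
√Δ = 1171
n = [-(15) + √Δ] / (2·17) = (-15 + 1171) / 34 = 1156 / 34 = 34
(The negative root is discarded since n must be a positive integer.)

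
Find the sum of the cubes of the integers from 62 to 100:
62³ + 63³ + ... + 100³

Use ∑_{k=1}^{n} k³ = [n(n+1)/2]², then subtract the first 61 terms.
∑_{k=1}^{100} k³ = [100×101/2]² = 5050² = 25502500
∑_{k=1}^{61} k³ = [61×62/2]² = 1891² = 3575881
∑_{k=62}^{100} k³ = 25502500 - 3575881 = 21926619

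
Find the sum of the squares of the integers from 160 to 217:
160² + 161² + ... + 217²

Use ∑_{k=1}^{n} k² = n(n+1)(2n+1)/6, then subtract the first 159 terms.
∑_{k=1}^{217} k² = 217×218×435/6 = 3429685
∑_{k=1}^{159} k² = 159×160×319/6 = 1352560
∑_{k=160}^{217} k² = 3429685 - 1352560 = 2077125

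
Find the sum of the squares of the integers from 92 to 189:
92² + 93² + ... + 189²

Use ∑_{k=1}^{n} k² = n(n+1)(2n+1)/6, then subtract the first 91 terms.
∑_{k=1}^{189} k² = 189×190×379/6 = 2268315
∑_{k=1}^{91} k² = 91×92×183/6 = 255346
∑_{k=92}^{189} k² = 2268315 - 255346 = 2012969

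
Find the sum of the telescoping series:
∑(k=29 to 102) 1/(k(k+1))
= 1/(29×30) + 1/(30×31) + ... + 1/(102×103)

Partial fractions: 1/(k(k+1)) = 1/k - 1/(k+1)
The series telescopes:
= (1/29 - 1/30) + (1/30 - 1/31) + ... + (1/102 - 1/103)
= 1/29 - 1/103
= 74/2987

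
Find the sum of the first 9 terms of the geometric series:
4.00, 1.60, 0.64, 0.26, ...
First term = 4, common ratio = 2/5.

Sₙ = a(1 - rⁿ) / (1 - r)
S_9 = 4(1 - (2/5)^9) / (1 - (2/5))
S_9 = 4(1 - (512/1953125)) / (3/5)
S_9 = 2603484/390625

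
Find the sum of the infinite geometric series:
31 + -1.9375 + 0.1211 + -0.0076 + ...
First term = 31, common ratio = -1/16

For |r| < 1, S = a / (1 - r)
S = 31 / (1 - (-1/16))
S = 31 / (17/16)
S = 496/17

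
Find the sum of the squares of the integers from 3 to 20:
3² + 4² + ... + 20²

Use ∑_{k=1}^{n} k² = n(n+1)(2n+1)/6, then subtract the first 2 terms.
∑_{k=1}^{20} k² = 20×21×41/6 = 2870
∑_{k=1}^{2} k² = 2×3×5/6 = 5
∑_{k=3}^{20} k² = 2870 - 5 = 2865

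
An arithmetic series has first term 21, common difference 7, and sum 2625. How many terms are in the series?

Using S = n/2 × [2a + (n-1)d]
2625 = n/2 × [2(21) + (n-1)(7)]
2625 = n/2 × [42 + 7n - 7]
5250 = n × [35 + 7n]
7n² + (35)n - 5250 = 0
Discriminant: Δ = (35)² - 4(7)(-5250) = 1225 + 147000 = 148225
√Δ = 385
n = [-(35) + √Δ] / (2·7) = (-35 + 385) / 14 = 350 / 14 = 25
(The negative root is discarded since n must be a positive integer.)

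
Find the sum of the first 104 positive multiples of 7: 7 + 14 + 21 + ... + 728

Factor out 7: = 7(1 + 2 + ... + 104) = 7 × n(n+1)/2
= 7 × 104×105/2
= 7 × 5460
= 38220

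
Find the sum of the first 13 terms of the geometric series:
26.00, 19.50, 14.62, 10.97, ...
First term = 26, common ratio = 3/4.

Sₙ = a(1 - rⁿ) / (1 - r)
S_13 = 26(1 - (3/4)^13) / (1 - (3/4))
S_13 = 26(1 - (1594323/67108864)) / (1/4)
S_13 = 851689033/8388608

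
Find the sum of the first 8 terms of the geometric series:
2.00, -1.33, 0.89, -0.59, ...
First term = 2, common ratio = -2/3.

Sₙ = a(1 - rⁿ) / (1 - r)
S_8 = 2(1 - (-2/3)^8) / (1 - (-2/3))
S_8 = 2(1 - (256/6561)) / (5/3)
S_8 = 2522/2187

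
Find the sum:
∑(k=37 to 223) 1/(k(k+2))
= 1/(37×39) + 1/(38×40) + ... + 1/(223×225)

Partial fractions: 1/(k(k+2)) = (1/2)[1/k - 1/(k+2)]
Telescoping leaves the first two and last two terms:
= (1/2)[1/37 + 1/38 - 1/224 - 1/225]
= 1574353/70862400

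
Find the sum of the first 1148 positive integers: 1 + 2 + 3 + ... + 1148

Formula: ∑k = n(n+1)/2
= 1148×1149/2
= 1319052/2
= 659526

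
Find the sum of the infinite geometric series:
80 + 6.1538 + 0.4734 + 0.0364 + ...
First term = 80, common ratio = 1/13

For |r| < 1, S = a / (1 - r)
S = 80 / (1 - (1/13))
S = 80 / (12/13)
S = 260/3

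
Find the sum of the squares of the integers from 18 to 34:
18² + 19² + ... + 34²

Use ∑_{k=1}^{n} k² = n(n+1)(2n+1)/6, then subtract the first 17 terms.
∑_{k=1}^{34} k² = 34×35×69/6 = 13685
∑_{k=1}^{17} k² = 17×18×35/6 = 1785
∑_{k=18}^{34} k² = 13685 - 1785 = 11900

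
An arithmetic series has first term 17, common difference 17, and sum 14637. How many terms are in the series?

Using S = n/2 × [2a + (n-1)d]
14637 = n/2 × [2(17) + (n-1)(17)]
14637 = n/2 × [34 + 17n - 17]
29274 = n × [17 + 17n]
17n² + (17)n - 29274 = 0
Discriminant: Δ = (17)² - 4(17)(-29274) = 289 + 1990632 = 1990921
√Δ = 1411
n = [-(17) + √Δ] / (2·17) = (-17 + 1411) / 34 = 1394 / 34 = 41
(The negative root is discarded since n must be a positive integer.)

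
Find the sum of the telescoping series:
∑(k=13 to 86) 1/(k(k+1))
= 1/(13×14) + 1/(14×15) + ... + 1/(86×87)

Partial fractions: 1/(k(k+1)) = 1/k - 1/(k+1)
The series telescopes:
= (1/13 - 1/14) + (1/14 - 1/15) + ... + (1/86 - 1/87)
= 1/13 - 1/87
= 74/1131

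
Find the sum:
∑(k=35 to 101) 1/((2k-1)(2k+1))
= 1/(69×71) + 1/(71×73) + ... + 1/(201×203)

Partial fractions: 1/((2k-1)(2k+1)) = (1/2)[1/(2k-1) - 1/(2k+1)]
The series telescopes:
= (1/2)[1/69 - 1/203]
= 67/14007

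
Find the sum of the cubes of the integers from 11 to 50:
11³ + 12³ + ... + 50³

Use ∑_{k=1}^{n} k³ = [n(n+1)/2]², then subtract the first 10 terms.
∑_{k=1}^{50} k³ = [50×51/2]² = 1275² = 1625625
∑_{k=1}^{10} k³ = [10×11/2]² = 55² = 3025
∑_{k=11}^{50} k³ = 1625625 - 3025 = 1622600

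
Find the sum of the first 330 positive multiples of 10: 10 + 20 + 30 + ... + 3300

Factor out 10: = 10(1 + 2 + ... + 330) = 10 × n(n+1)/2
= 10 × 330×331/2
= 10 × 54615
= 546150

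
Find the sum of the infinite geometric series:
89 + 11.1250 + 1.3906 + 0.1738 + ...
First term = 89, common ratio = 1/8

For |r| < 1, S = a / (1 - r)
S = 89 / (1 - (1/8))
S = 89 / (7/8)
S = 712/7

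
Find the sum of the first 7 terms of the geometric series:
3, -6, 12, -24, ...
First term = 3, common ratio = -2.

Sₙ = a(1 - rⁿ) / (1 - r)
S_7 = 3(1 - (-2)^7) / (1 - (-2))
S_7 = 3(1 - (-128)) / (3)
S_7 = 129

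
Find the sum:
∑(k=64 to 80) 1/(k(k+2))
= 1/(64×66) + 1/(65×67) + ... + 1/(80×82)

Partial fractions: 1/(k(k+2)) = (1/2)[1/k - 1/(k+2)]
Telescoping leaves the first two and last two terms:
= (1/2)[1/64 + 1/65 - 1/81 - 1/82]
= 89369/27630720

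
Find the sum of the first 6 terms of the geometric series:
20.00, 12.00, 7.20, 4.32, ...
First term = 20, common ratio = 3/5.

Sₙ = a(1 - rⁿ) / (1 - r)
S_6 = 20(1 - (3/5)^6) / (1 - (3/5))
S_6 = 20(1 - (729/15625)) / (2/5)
S_6 = 29792/625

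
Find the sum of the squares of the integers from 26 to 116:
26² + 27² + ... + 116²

Use ∑_{k=1}^{n} k² = n(n+1)(2n+1)/6, then subtract the first 25 terms.
∑_{k=1}^{116} k² = 116×117×233/6 = 527046
∑_{k=1}^{25} k² = 25×26×51/6 = 5525
∑_{k=26}^{116} k² = 527046 - 5525 = 521521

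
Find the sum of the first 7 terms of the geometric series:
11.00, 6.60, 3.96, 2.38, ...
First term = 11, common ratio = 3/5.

Sₙ = a(1 - rⁿ) / (1 - r)
S_7 = 11(1 - (3/5)^7) / (1 - (3/5))
S_7 = 11(1 - (2187/78125)) / (2/5)
S_7 = 417659/15625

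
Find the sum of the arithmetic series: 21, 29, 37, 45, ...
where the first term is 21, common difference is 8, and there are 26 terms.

Sₙ = n/2 × (first + last)
Last term = a + (n-1)d = 21 + (26-1)×8 = 221
S_26 = 26/2 × (21 + 221)
S_26 = 26/2 × 242 = 3146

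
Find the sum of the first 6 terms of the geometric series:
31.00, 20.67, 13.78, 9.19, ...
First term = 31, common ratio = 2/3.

Sₙ = a(1 - rⁿ) / (1 - r)
S_6 = 31(1 - (2/3)^6) / (1 - (2/3))
S_6 = 31(1 - (64/729)) / (1/3)
S_6 = 20615/243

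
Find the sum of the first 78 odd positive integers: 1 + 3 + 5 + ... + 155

Sum of first n odd numbers = n²
= 78²
= 6084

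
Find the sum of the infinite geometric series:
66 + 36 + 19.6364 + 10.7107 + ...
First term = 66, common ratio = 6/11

For |r| < 1, S = a / (1 - r)
S = 66 / (1 - (6/11))
S = 66 / (5/11)
S = 726/5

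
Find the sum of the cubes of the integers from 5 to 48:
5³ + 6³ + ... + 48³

Use ∑_{k=1}^{n} k³ = [n(n+1)/2]², then subtract the first 4 terms.
∑_{k=1}^{48} k³ = [48×49/2]² = 1176² = 1382976
∑_{k=1}^{4} k³ = [4×5/2]² = 10² = 100
∑_{k=5}^{48} k³ = 1382976 - 100 = 1382876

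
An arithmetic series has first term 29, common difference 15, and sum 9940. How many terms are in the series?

Using S = n/2 × [2a + (n-1)d]
9940 = n/2 × [2(29) + (n-1)(15)]
9940 = n/2 × [58 + 15n - 15]
19880 = n × [43 + 15n]
15n² + (43)n - 19880 = 0
Discriminant: Δ = (43)² - 4(15)(-19880) = 1849 + 1192800 = 1194649
√Δ = 1093
n = [-(43) + √Δ] / (2·15) = (-43 + 1093) / 30 = 1050 / 30 = 35
(The negative root is discarded since n must be a positive integer.)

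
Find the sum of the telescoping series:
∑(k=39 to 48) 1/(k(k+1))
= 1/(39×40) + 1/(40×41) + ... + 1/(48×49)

Partial fractions: 1/(k(k+1)) = 1/k - 1/(k+1)
The series telescopes:
= (1/39 - 1/40) + (1/40 - 1/41) + ... + (1/48 - 1/49)
= 1/39 - 1/49
= 10/1911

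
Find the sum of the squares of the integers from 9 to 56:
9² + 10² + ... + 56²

Use ∑_{k=1}^{n} k² = n(n+1)(2n+1)/6, then subtract the first 8 terms.
∑_{k=1}^{56} k² = 56×57×113/6 = 60116
∑_{k=1}^{8} k² = 8×9×17/6 = 204
∑_{k=9}^{56} k² = 60116 - 204 = 59912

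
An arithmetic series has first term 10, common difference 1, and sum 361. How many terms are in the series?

Using S = n/2 × [2a + (n-1)d]
361 = n/2 × [2(10) + (n-1)(1)]
361 = n/2 × [20 + 1n - 1]
722 = n × [19 + 1n]
1n² + (19)n - 722 = 0
Discriminant: Δ = (19)² - 4(1)(-722) = 361 + 2888 = 3249
√Δ = 57
n = [-(19) + √Δ] / (2·1) = (-19 + 57) / 2 = 38 / 2 = 19
(The negative root is discarded since n must be a positive integer.)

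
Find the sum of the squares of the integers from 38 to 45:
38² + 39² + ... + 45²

Use ∑_{k=1}^{n} k² = n(n+1)(2n+1)/6, then subtract the first 37 terms.
∑_{k=1}^{45} k² = 45×46×91/6 = 31395
∑_{k=1}^{37} k² = 37×38×75/6 = 17575
∑_{k=38}^{45} k² = 31395 - 17575 = 13820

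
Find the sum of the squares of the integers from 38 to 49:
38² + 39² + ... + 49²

Use ∑_{k=1}^{n} k² = n(n+1)(2n+1)/6, then subtract the first 37 terms.
∑_{k=1}^{49} k² = 49×50×99/6 = 40425
∑_{k=1}^{37} k² = 37×38×75/6 = 17575
∑_{k=38}^{49} k² = 40425 - 17575 = 22850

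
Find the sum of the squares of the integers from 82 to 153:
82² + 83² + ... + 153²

Use ∑_{k=1}^{n} k² = n(n+1)(2n+1)/6, then subtract the first 81 terms.
∑_{k=1}^{153} k² = 153×154×307/6 = 1205589
∑_{k=1}^{81} k² = 81×82×163/6 = 180441
∑_{k=82}^{153} k² = 1205589 - 180441 = 1025148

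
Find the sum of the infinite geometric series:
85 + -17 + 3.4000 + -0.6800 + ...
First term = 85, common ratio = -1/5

For |r| < 1, S = a / (1 - r)
S = 85 / (1 - (-1/5))
S = 85 / (6/5)
S = 425/6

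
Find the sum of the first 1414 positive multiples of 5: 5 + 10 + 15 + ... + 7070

Factor out 5: = 5(1 + 2 + ... + 1414) = 5 × n(n+1)/2
= 5 × 1414×1415/2
= 5 × 1000405
= 5002025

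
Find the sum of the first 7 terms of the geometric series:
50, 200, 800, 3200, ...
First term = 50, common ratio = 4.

Sₙ = a(1 - rⁿ) / (1 - r)
S_7 = 50(1 - 4^7) / (1 - 4)
S_7 = 50(1 - 16384) / (-3)
S_7 = 273050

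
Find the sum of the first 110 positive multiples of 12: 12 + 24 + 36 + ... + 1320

Factor out 12: = 12(1 + 2 + ... + 110) = 12 × n(n+1)/2
= 12 × 110×111/2
= 12 × 6105
= 73260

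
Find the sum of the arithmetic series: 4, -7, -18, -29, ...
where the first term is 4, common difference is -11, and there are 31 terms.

Sₙ = n/2 × (first + last)
Last term = a + (n-1)d = 4 + (31-1)×(-11) = -326
S_31 = 31/2 × (4 + (-326))
S_31 = 31/2 × (-322) = -4991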